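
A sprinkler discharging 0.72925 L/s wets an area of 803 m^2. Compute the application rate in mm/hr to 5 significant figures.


Approach: apply the application rate relation, rate = (Q/A)*3600.
rate = (0.72925 / 803) * 3600 = 3.2694 mm/hr
Therefore the application rate = 3.2694 mm/hr.


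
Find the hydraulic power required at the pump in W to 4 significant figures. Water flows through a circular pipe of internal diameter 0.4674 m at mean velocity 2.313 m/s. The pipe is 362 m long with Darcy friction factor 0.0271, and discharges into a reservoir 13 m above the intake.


Approach: apply continuity + Darcy-Weisbach + hydraulic power, Q = A*v; hf = f*(L/D)*(v^2/(2g)); H = static + hf; P = rho*g*Q*H.
Step 1 — flow rate (continuity, Q = A*v):
  A = pi*(0.4674/2)^2 = 0.171580 m^2
  Q = 0.171580 * 2.313 = 0.396865 m^3/s
Step 2 — friction head loss (Darcy-Weisbach):
  hf = 0.0271 * (362/0.4674) * (2.313^2 / (2*9.81))
  hf = 5.72323 m
Step 3 — total head: H = 13 + 5.72323 = 18.7232 m
Step 4 — hydraulic power (P = rho*g*Q*H):
  P = 1000 * 9.81 * 0.396865 * 18.7232 = 72890 W
Therefore the hydraulic power required at the pump = 72890 W.


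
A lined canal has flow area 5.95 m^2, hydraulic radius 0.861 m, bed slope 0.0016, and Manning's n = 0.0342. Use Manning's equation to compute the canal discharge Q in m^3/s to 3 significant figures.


Approach: apply Manning's equation, Q = (1/n)*A*R^(2/3)*S^(1/2).
Q = (1/0.0342) * 5.95 * 0.861^(2/3) * 0.0016^(1/2) = 6.30 m^3/s
Therefore the canal discharge Q = 6.30 m^3/s.


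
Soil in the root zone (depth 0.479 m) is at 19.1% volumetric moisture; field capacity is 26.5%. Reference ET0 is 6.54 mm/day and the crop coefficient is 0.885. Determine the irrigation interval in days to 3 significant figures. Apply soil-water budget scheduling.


Approach: apply soil-water budget scheduling, SMD = (FC-theta)/100*depth*1000; ETc = ET0*Kc; interval = SMD/ETc.
Step 1 — soil moisture deficit:
  SMD = (26.5 - 19.1)/100 * 0.479 * 1000 = 35.446 mm
Step 2 — daily crop ET (ETc = ET0*Kc):
  ETc = 6.54 * 0.885 = 5.7879 mm/day
Step 3 — irrigation interval (SMD/ETc):
  interval = 35.446 / 5.7879 = 6.12 days
Therefore the irrigation interval = 6.12 days.


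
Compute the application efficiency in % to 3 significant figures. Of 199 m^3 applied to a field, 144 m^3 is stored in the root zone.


Approach: apply the application efficiency ratio, Ea = (stored/applied)*100.
Ea = (144/199)*100 = 72.4 %
Therefore the application efficiency = 72.4 %.


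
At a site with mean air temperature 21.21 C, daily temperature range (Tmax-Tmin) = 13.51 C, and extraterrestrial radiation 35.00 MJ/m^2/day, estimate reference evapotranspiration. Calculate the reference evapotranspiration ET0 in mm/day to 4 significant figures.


Approach: apply the Hargreaves-Samani method, ET0 = 0.0023*(Tmean+17.8)*sqrt(Tmax-Tmin)*0.408*Ra.
ET0 = 0.0023*(21.21+17.8)*sqrt(13.51)*0.408*35.00 = 4.709 mm/day
Therefore the reference evapotranspiration ET0 = 4.709 mm/day.


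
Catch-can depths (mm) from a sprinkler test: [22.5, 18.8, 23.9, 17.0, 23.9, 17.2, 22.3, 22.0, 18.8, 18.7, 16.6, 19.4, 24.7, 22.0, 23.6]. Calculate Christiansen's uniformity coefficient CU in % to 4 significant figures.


Approach: apply Christiansen's uniformity coefficient, CU = (1 - mean_abs_deviation/mean)*100.
mean = 20.7600 mm
mean |d_i - mean| = 2.50933 mm
CU = (1 - 2.50933/20.7600)*100 = 87.91 %
Therefore Christiansen's uniformity coefficient CU = 87.91 %.


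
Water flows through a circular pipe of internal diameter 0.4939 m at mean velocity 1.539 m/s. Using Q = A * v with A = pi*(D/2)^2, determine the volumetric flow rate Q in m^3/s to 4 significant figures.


A = pi*(0.4939/2)^2 = 0.191588 m^2
Q = 0.191588 * 1.539 = 0.2949 m^3/s
Therefore the volumetric flow rate Q = 0.2949 m^3/s.


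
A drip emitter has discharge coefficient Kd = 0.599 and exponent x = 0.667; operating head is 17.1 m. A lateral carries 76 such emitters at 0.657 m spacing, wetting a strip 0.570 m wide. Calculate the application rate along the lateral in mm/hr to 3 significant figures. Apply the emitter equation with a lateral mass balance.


Approach: apply the emitter equation with a lateral mass balance, q = Kd*h^x; Q = n*q; rate = Q/(n*spacing*width).
Step 1 — single emitter flow (q = Kd*h^x):
  q = 0.599 * 17.1^0.667 = 3.9796 L/hr
Step 2 — total lateral flow: Q = 76 * 3.9796 = 302.45 L/hr
Step 3 — wetted area: A = 76 * 0.657 * 0.570 = 28.461 m^2
Step 4 — application rate: Q/A = 302.45/28.461 = 10.6 mm/hr
Therefore the application rate along the lateral = 10.6 mm/hr.


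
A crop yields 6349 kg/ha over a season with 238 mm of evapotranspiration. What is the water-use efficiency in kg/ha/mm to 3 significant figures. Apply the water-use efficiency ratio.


Approach: apply the water-use efficiency ratio, WUE = yield/ET.
WUE = 6349 / 238 = 26.7 kg/ha/mm
Therefore the water-use efficiency = 26.7 kg/ha/mm.


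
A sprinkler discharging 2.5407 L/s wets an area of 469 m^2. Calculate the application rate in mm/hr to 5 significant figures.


Approach: apply the application rate relation, rate = (Q/A)*3600.
rate = (2.5407 / 469) * 3600 = 19.502 mm/hr
Therefore the application rate = 19.502 mm/hr.


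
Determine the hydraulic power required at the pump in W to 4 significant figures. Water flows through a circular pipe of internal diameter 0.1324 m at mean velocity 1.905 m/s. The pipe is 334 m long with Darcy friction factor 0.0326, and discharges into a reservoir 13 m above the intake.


Approach: apply continuity + Darcy-Weisbach + hydraulic power, Q = A*v; hf = f*(L/D)*(v^2/(2g)); H = static + hf; P = rho*g*Q*H.
Step 1 — flow rate (continuity, Q = A*v):
  A = pi*(0.1324/2)^2 = 0.0137678 m^2
  Q = 0.0137678 * 1.905 = 0.0262277 m^3/s
Step 2 — friction head loss (Darcy-Weisbach):
  hf = 0.0326 * (334/0.1324) * (1.905^2 / (2*9.81))
  hf = 15.2113 m
Step 3 — total head: H = 13 + 15.2113 = 28.2113 m
Step 4 — hydraulic power (P = rho*g*Q*H):
  P = 1000 * 9.81 * 0.0262277 * 28.2113 = 7259 W
Therefore the hydraulic power required at the pump = 7259 W.


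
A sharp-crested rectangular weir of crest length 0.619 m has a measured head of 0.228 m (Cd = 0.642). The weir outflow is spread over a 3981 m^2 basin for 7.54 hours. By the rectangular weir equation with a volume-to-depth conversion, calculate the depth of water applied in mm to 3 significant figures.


Approach: apply the rectangular weir equation with a volume-to-depth conversion, Q = (2/3)*Cd*L*sqrt(2g)*H^1.5; d = Q*t/A * 1000.
Step 1 — weir discharge:
  Q = (2/3)*0.642*0.619*sqrt(2*9.81)*0.228^1.5 = 0.12776 m^3/s
Step 2 — volume: V = 0.12776 * 7.54*3600 = 3467.8 m^3
Step 3 — depth: d = V/A * 1000 = 3467.8/3981 * 1000 = 871 mm
Therefore the depth of water applied = 871 mm.


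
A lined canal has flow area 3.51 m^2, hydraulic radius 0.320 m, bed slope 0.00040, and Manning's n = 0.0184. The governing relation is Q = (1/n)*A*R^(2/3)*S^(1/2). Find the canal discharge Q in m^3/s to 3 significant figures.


Q = (1/0.0184) * 3.51 * 0.320^(2/3) * 0.00040^(1/2) = 1.78 m^3/s
Therefore the canal discharge Q = 1.78 m^3/s.


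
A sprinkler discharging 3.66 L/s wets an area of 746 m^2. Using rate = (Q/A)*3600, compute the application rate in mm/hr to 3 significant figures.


rate = (3.66 / 746) * 3600 = 17.7 mm/hr
Therefore the application rate = 17.7 mm/hr.


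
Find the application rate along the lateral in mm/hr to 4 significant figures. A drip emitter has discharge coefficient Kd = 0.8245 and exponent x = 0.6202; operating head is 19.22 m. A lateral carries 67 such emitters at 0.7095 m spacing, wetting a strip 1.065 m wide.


Approach: apply the emitter equation with a lateral mass balance, q = Kd*h^x; Q = n*q; rate = Q/(n*spacing*width).
Step 1 — single emitter flow (q = Kd*h^x):
  q = 0.8245 * 19.22^0.6202 = 5.15673 L/hr
Step 2 — total lateral flow: Q = 67 * 5.15673 = 345.501 L/hr
Step 3 — wetted area: A = 67 * 0.7095 * 1.065 = 50.6264 m^2
Step 4 — application rate: Q/A = 345.501/50.6264 = 6.825 mm/hr
Therefore the application rate along the lateral = 6.825 mm/hr.


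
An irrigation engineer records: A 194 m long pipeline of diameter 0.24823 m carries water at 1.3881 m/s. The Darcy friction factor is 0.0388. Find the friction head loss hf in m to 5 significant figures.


Approach: apply the Darcy-Weisbach equation, hf = f*(L/D)*(v^2/(2g)).
hf = 0.0388 * (194/0.24823) * (1.3881^2 / (2*9.81))
hf = 2.9780 m
Therefore the friction head loss hf = 2.9780 m.


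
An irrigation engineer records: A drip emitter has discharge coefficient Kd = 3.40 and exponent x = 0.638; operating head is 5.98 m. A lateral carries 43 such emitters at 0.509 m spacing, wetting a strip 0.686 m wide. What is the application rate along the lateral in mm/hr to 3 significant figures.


Approach: apply the emitter equation with a lateral mass balance, q = Kd*h^x; Q = n*q; rate = Q/(n*spacing*width).
Step 1 — single emitter flow (q = Kd*h^x):
  q = 3.40 * 5.98^0.638 = 10.642 L/hr
Step 2 — total lateral flow: Q = 43 * 10.642 = 457.60 L/hr
Step 3 — wetted area: A = 43 * 0.509 * 0.686 = 15.014 m^2
Step 4 — application rate: Q/A = 457.60/15.014 = 30.5 mm/hr
Therefore the application rate along the lateral = 30.5 mm/hr.


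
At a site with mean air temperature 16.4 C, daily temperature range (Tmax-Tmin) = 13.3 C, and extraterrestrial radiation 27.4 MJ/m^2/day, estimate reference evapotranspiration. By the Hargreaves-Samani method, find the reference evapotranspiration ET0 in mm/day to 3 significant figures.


Approach: apply the Hargreaves-Samani method, ET0 = 0.0023*(Tmean+17.8)*sqrt(Tmax-Tmin)*0.408*Ra.
ET0 = 0.0023*(16.4+17.8)*sqrt(13.3)*0.408*27.4 = 3.21 mm/day
Therefore the reference evapotranspiration ET0 = 3.21 mm/day.


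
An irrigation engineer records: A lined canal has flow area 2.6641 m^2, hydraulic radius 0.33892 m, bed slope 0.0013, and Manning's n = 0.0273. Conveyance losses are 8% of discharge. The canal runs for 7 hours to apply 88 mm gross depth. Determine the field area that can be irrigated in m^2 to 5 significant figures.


Approach: apply Manning's equation with a conveyance and depth budget, Q = (1/n)*A*R^(2/3)*S^(1/2); Q_field = Q*(1-loss); Area = Q_field*t/(d/1000).
Step 1 — canal discharge (Manning's equation):
  Q = (1/0.0273) * 2.6641 * 0.33892^(2/3) * 0.0013^(1/2) = 1.710374 m^3/s
Step 2 — delivered flow: Q_field = 1.710374*(1 - 8/100) = 1.573544 m^3/s
Step 3 — volume delivered: V = 1.573544 * 7*3600 = 39653.30 m^3
Step 4 — area served: A = V / (depth/1000) = 39653.30 / 0.088 = 450610 m^2
Therefore the field area that can be irrigated = 450610 m^2.


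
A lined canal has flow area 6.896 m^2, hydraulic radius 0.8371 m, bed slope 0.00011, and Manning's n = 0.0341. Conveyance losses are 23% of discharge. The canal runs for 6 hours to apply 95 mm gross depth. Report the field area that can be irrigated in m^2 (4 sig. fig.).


Approach: apply Manning's equation with a conveyance and depth budget, Q = (1/n)*A*R^(2/3)*S^(1/2); Q_field = Q*(1-loss); Area = Q_field*t/(d/1000).
Step 1 — canal discharge (Manning's equation):
  Q = (1/0.0341) * 6.896 * 0.8371^(2/3) * 0.00011^(1/2) = 1.88390 m^3/s
Step 2 — delivered flow: Q_field = 1.88390*(1 - 23/100) = 1.45060 m^3/s
Step 3 — volume delivered: V = 1.45060 * 6*3600 = 31333.0 m^3
Step 4 — area served: A = V / (depth/1000) = 31333.0 / 0.095 = 329800 m^2
Therefore the field area that can be irrigated = 329800 m^2.


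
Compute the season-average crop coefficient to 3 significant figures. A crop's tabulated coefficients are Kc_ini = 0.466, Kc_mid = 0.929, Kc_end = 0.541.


Approach: apply a simple seasonal average, Kc_avg = (Kc_ini + Kc_mid + Kc_end)/3.
Kc_avg = (0.466 + 0.929 + 0.541)/3 = 0.645
Therefore the season-average crop coefficient = 0.645.


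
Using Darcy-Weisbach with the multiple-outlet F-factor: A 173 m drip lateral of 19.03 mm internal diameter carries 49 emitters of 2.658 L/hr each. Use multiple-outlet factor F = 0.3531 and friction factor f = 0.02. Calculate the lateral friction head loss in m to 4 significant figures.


Approach: apply Darcy-Weisbach with the multiple-outlet F-factor, Q = n*q/(3600*1000) m^3/s; v = Q/A; hf = F*f*(L/D)*(v^2/(2g)).
Q = 49*2.658/(3600*1000) = 3.61783e-05 m^3/s
A = pi*(19.03e-3/2)^2 = 2.84425e-04 m^2, so v = Q/A = 0.127198 m/s
hf = 0.3531*0.02*(173/0.01903)*(0.127198^2/(2*9.81)) = 0.05294 m
Therefore the lateral friction head loss = 0.05294 m.


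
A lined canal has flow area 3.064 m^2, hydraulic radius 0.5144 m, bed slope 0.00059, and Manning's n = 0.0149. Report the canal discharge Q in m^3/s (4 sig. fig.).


Approach: apply Manning's equation, Q = (1/n)*A*R^(2/3)*S^(1/2).
Q = (1/0.0149) * 3.064 * 0.5144^(2/3) * 0.00059^(1/2) = 3.207 m^3/s
Therefore the canal discharge Q = 3.207 m^3/s.


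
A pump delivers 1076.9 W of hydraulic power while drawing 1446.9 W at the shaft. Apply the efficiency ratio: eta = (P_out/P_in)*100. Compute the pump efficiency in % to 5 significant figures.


eta = (1076.9 / 1446.9) * 100 = 74.428 %
Therefore the pump efficiency = 74.428 %.


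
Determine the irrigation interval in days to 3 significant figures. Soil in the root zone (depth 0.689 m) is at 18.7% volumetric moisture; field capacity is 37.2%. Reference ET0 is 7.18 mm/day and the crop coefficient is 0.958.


Approach: apply soil-water budget scheduling, SMD = (FC-theta)/100*depth*1000; ETc = ET0*Kc; interval = SMD/ETc.
Step 1 — soil moisture deficit:
  SMD = (37.2 - 18.7)/100 * 0.689 * 1000 = 127.46 mm
Step 2 — daily crop ET (ETc = ET0*Kc):
  ETc = 7.18 * 0.958 = 6.8784 mm/day
Step 3 — irrigation interval (SMD/ETc):
  interval = 127.46 / 6.8784 = 18.5 days
Therefore the irrigation interval = 18.5 days.


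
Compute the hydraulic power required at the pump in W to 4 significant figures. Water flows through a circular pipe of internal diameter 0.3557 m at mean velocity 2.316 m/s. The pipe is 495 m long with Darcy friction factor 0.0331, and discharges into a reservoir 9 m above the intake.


Approach: apply continuity + Darcy-Weisbach + hydraulic power, Q = A*v; hf = f*(L/D)*(v^2/(2g)); H = static + hf; P = rho*g*Q*H.
Step 1 — flow rate (continuity, Q = A*v):
  A = pi*(0.3557/2)^2 = 0.0993705 m^2
  Q = 0.0993705 * 2.316 = 0.230142 m^3/s
Step 2 — friction head loss (Darcy-Weisbach):
  hf = 0.0331 * (495/0.3557) * (2.316^2 / (2*9.81))
  hf = 12.5929 m
Step 3 — total head: H = 9 + 12.5929 = 21.5929 m
Step 4 — hydraulic power (P = rho*g*Q*H):
  P = 1000 * 9.81 * 0.230142 * 21.5929 = 48750 W
Therefore the hydraulic power required at the pump = 48750 W.


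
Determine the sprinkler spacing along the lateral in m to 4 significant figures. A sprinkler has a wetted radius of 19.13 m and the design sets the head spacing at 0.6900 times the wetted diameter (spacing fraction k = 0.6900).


Approach: apply the sprinkler spacing rule (spacing as a fraction of wetted diameter), S = k*(2*R).
S = 0.6900 * (2 * 19.13) = 26.40 m
Therefore the sprinkler spacing along the lateral = 26.40 m.


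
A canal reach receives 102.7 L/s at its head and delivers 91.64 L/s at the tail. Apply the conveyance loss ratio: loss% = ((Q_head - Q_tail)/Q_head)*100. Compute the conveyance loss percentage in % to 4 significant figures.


loss = ((102.7 - 91.64)/102.7)*100 = 10.77 %
Therefore the conveyance loss percentage = 10.77 %.


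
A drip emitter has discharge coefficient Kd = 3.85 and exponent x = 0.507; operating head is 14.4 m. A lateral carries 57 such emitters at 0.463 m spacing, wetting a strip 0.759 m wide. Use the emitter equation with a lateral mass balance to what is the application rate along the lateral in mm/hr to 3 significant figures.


Approach: apply the emitter equation with a lateral mass balance, q = Kd*h^x; Q = n*q; rate = Q/(n*spacing*width).
Step 1 — single emitter flow (q = Kd*h^x):
  q = 3.85 * 14.4^0.507 = 14.885 L/hr
Step 2 — total lateral flow: Q = 57 * 14.885 = 848.45 L/hr
Step 3 — wetted area: A = 57 * 0.463 * 0.759 = 20.031 m^2
Step 4 — application rate: Q/A = 848.45/20.031 = 42.4 mm/hr
Therefore the application rate along the lateral = 42.4 mm/hr.


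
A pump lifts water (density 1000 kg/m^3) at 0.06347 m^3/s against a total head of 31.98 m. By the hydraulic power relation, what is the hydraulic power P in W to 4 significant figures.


Approach: apply the hydraulic power relation, P = rho*g*Q*H.
P = 1000 * 9.81 * 0.06347 * 31.98 = 19910 W
Therefore the hydraulic power P = 19910 W.


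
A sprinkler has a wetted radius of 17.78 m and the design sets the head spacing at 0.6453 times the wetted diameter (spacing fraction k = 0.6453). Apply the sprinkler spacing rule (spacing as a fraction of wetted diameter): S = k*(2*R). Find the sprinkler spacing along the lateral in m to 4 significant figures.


S = 0.6453 * (2 * 17.78) = 22.95 m
Therefore the sprinkler spacing along the lateral = 22.95 m.


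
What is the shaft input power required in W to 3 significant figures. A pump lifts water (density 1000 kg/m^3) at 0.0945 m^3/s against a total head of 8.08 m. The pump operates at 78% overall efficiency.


Approach: apply hydraulic power then efficiency conversion, P = rho*g*Q*H; P_in = P/eta.
Step 1 — hydraulic power (P = rho*g*Q*H):
  P = 1000 * 9.81 * 0.0945 * 8.08 = 7490.5 W
Step 2 — input power: P_in = P/eta = 7490.5 / 0.78 = 9600 W
Therefore the shaft input power required = 9600 W.


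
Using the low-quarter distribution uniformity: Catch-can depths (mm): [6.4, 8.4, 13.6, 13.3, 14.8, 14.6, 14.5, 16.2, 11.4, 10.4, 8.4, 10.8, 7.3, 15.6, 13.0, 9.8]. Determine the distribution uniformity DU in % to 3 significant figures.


Approach: apply the low-quarter distribution uniformity, DU = (mean of lowest quarter of readings / overall mean)*100.
sorted lowest 4 of 16: [6.4, 7.3, 8.4, 8.4] -> mean = 7.6250 mm
overall mean = 11.781 mm
DU = (7.6250/11.781)*100 = 64.7 %
Therefore the distribution uniformity DU = 64.7 %.


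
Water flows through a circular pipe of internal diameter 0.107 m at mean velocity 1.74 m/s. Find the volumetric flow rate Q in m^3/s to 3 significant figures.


Approach: apply the continuity equation for pipe flow, Q = A * v with A = pi*(D/2)^2.
A = pi*(0.107/2)^2 = 0.0089920 m^2
Q = 0.0089920 * 1.74 = 0.0156 m^3/s
Therefore the volumetric flow rate Q = 0.0156 m^3/s.


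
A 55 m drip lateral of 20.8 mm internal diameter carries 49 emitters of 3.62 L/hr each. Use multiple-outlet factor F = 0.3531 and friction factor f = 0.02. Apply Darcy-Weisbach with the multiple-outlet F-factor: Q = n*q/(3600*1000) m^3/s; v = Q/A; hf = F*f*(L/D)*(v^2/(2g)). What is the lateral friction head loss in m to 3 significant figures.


Q = 49*3.62/(3600*1000) = 4.9272e-05 m^3/s
A = pi*(20.8e-3/2)^2 = 3.3979e-04 m^2, so v = Q/A = 0.14501 m/s
hf = 0.3531*0.02*(55/0.0208)*(0.14501^2/(2*9.81)) = 0.0200 m
Therefore the lateral friction head loss = 0.0200 m.


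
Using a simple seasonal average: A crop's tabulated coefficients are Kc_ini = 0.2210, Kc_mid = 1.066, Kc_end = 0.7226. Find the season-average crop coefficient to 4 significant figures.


Approach: apply a simple seasonal average, Kc_avg = (Kc_ini + Kc_mid + Kc_end)/3.
Kc_avg = (0.2210 + 1.066 + 0.7226)/3 = 0.6699
Therefore the season-average crop coefficient = 0.6699.


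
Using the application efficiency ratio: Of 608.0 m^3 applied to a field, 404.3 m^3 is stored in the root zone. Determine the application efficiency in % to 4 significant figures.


Approach: apply the application efficiency ratio, Ea = (stored/applied)*100.
Ea = (404.3/608.0)*100 = 66.50 %
Therefore the application efficiency = 66.50 %.


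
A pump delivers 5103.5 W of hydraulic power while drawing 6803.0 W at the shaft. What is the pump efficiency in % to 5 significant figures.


Approach: apply the efficiency ratio, eta = (P_out/P_in)*100.
eta = (5103.5 / 6803.0) * 100 = 75.018 %
Therefore the pump efficiency = 75.018 %.


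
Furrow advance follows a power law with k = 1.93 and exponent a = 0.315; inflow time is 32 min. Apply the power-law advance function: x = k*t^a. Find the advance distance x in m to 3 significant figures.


x = 1.93 * 32^0.315 = 5.75 m
Therefore the advance distance x = 5.75 m.


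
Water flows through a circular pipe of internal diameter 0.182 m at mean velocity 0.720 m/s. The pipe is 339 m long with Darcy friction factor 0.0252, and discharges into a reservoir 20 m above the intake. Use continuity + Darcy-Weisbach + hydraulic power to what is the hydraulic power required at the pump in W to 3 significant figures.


Approach: apply continuity + Darcy-Weisbach + hydraulic power, Q = A*v; hf = f*(L/D)*(v^2/(2g)); H = static + hf; P = rho*g*Q*H.
Step 1 — flow rate (continuity, Q = A*v):
  A = pi*(0.182/2)^2 = 0.026016 m^2
  Q = 0.026016 * 0.720 = 0.018731 m^3/s
Step 2 — friction head loss (Darcy-Weisbach):
  hf = 0.0252 * (339/0.182) * (0.720^2 / (2*9.81))
  hf = 1.2402 m
Step 3 — total head: H = 20 + 1.2402 = 21.240 m
Step 4 — hydraulic power (P = rho*g*Q*H):
  P = 1000 * 9.81 * 0.018731 * 21.240 = 3900 W
Therefore the hydraulic power required at the pump = 3900 W.


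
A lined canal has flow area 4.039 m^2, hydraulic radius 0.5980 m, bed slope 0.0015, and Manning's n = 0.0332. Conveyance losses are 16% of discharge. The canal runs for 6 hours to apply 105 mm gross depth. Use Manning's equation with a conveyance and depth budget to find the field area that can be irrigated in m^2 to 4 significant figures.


Approach: apply Manning's equation with a conveyance and depth budget, Q = (1/n)*A*R^(2/3)*S^(1/2); Q_field = Q*(1-loss); Area = Q_field*t/(d/1000).
Step 1 — canal discharge (Manning's equation):
  Q = (1/0.0332) * 4.039 * 0.5980^(2/3) * 0.0015^(1/2) = 3.34438 m^3/s
Step 2 — delivered flow: Q_field = 3.34438*(1 - 16/100) = 2.80928 m^3/s
Step 3 — volume delivered: V = 2.80928 * 6*3600 = 60680.4 m^3
Step 4 — area served: A = V / (depth/1000) = 60680.4 / 0.105 = 577900 m^2
Therefore the field area that can be irrigated = 577900 m^2.


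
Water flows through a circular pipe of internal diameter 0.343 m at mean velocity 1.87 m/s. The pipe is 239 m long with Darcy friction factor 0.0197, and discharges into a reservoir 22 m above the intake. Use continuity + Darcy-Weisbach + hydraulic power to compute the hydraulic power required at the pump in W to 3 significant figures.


Approach: apply continuity + Darcy-Weisbach + hydraulic power, Q = A*v; hf = f*(L/D)*(v^2/(2g)); H = static + hf; P = rho*g*Q*H.
Step 1 — flow rate (continuity, Q = A*v):
  A = pi*(0.343/2)^2 = 0.092401 m^2
  Q = 0.092401 * 1.87 = 0.17279 m^3/s
Step 2 — friction head loss (Darcy-Weisbach):
  hf = 0.0197 * (239/0.343) * (1.87^2 / (2*9.81))
  hf = 2.4466 m
Step 3 — total head: H = 22 + 2.4466 = 24.447 m
Step 4 — hydraulic power (P = rho*g*Q*H):
  P = 1000 * 9.81 * 0.17279 * 24.447 = 41400 W
Therefore the hydraulic power required at the pump = 41400 W.


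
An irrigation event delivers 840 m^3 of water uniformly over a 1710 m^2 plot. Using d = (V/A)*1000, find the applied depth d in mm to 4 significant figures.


d = (840 / 1710) * 1000 = 491.2 mm
Therefore the applied depth d = 491.2 mm.


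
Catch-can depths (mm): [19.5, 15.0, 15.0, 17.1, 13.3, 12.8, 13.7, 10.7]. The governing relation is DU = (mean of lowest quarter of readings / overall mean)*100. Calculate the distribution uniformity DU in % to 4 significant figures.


sorted lowest 2 of 8: [10.7, 12.8] -> mean = 11.7500 mm
overall mean = 14.6375 mm
DU = (11.7500/14.6375)*100 = 80.27 %
Therefore the distribution uniformity DU = 80.27 %.


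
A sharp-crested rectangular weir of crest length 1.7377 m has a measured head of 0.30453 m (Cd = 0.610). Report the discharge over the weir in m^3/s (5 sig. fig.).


Approach: apply the rectangular weir equation, Q = (2/3)*Cd*L*sqrt(2g)*H^1.5.
Q = (2/3)*0.610*1.7377*sqrt(2*9.81)*0.30453^1.5 = 0.52603 m^3/s
Therefore the discharge over the weir = 0.52603 m^3/s.


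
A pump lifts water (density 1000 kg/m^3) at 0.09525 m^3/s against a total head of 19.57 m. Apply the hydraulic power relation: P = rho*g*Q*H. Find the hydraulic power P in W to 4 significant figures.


P = 1000 * 9.81 * 0.09525 * 19.57 = 18290 W
Therefore the hydraulic power P = 18290 W.


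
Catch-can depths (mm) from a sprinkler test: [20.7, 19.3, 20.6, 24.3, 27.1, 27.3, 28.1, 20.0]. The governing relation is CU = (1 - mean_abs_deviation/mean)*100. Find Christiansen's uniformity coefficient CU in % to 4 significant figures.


mean = 23.4250 mm
mean |d_i - mean| = 3.27500 mm
CU = (1 - 3.27500/23.4250)*100 = 86.02 %
Therefore Christiansen's uniformity coefficient CU = 86.02 %.


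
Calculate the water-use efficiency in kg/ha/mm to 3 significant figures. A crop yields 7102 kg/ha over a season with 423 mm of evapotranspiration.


Approach: apply the water-use efficiency ratio, WUE = yield/ET.
WUE = 7102 / 423 = 16.8 kg/ha/mm
Therefore the water-use efficiency = 16.8 kg/ha/mm.


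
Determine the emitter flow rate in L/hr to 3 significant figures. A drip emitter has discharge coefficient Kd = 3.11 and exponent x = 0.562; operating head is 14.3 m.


Approach: apply the emitter characteristic equation, q = Kd * h^x.
q = 3.11 * 14.3^0.562 = 13.9 L/hr
Therefore the emitter flow rate = 13.9 L/hr.


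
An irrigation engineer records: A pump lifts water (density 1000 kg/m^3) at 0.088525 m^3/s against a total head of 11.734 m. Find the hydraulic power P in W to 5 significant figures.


Approach: apply the hydraulic power relation, P = rho*g*Q*H.
P = 1000 * 9.81 * 0.088525 * 11.734 = 10190 W
Therefore the hydraulic power P = 10190 W.


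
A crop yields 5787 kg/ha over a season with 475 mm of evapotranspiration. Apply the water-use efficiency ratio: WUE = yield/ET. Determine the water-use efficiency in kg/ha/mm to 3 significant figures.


WUE = 5787 / 475 = 12.2 kg/ha/mm
Therefore the water-use efficiency = 12.2 kg/ha/mm.


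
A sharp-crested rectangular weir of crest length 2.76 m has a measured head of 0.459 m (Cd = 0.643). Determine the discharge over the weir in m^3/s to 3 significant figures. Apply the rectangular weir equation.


Approach: apply the rectangular weir equation, Q = (2/3)*Cd*L*sqrt(2g)*H^1.5.
Q = (2/3)*0.643*2.76*sqrt(2*9.81)*0.459^1.5 = 1.63 m^3/s
Therefore the discharge over the weir = 1.63 m^3/s.


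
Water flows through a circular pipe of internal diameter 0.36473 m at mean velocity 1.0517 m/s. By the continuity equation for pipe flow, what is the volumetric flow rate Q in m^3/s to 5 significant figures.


Approach: apply the continuity equation for pipe flow, Q = A * v with A = pi*(D/2)^2.
A = pi*(0.36473/2)^2 = 0.1044799 m^2
Q = 0.1044799 * 1.0517 = 0.10988 m^3/s
Therefore the volumetric flow rate Q = 0.10988 m^3/s.


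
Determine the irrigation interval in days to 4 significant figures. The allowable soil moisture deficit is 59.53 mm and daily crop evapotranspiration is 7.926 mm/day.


Approach: apply the irrigation interval relation, interval = SMD / ETc.
interval = 59.53 / 7.926 = 7.511 days
Therefore the irrigation interval = 7.511 days.


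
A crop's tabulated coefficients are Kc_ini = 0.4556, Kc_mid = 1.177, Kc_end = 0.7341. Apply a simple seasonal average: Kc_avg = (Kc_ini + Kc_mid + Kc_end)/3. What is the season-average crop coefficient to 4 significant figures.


Kc_avg = (0.4556 + 1.177 + 0.7341)/3 = 0.7889
Therefore the season-average crop coefficient = 0.7889.


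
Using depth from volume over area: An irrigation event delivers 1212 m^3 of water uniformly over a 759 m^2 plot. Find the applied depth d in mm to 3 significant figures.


Approach: apply depth from volume over area, d = (V/A)*1000.
d = (1212 / 759) * 1000 = 1600 mm
Therefore the applied depth d = 1600 mm.


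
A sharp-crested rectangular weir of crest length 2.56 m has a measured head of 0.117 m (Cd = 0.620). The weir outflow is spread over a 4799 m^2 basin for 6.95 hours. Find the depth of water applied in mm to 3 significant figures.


Approach: apply the rectangular weir equation with a volume-to-depth conversion, Q = (2/3)*Cd*L*sqrt(2g)*H^1.5; d = Q*t/A * 1000.
Step 1 — weir discharge:
  Q = (2/3)*0.620*2.56*sqrt(2*9.81)*0.117^1.5 = 0.18757 m^3/s
Step 2 — volume: V = 0.18757 * 6.95*3600 = 4693.1 m^3
Step 3 — depth: d = V/A * 1000 = 4693.1/4799 * 1000 = 978 mm
Therefore the depth of water applied = 978 mm.


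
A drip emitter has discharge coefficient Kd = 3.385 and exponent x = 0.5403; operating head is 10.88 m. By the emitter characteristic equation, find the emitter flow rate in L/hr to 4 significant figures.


Approach: apply the emitter characteristic equation, q = Kd * h^x.
q = 3.385 * 10.88^0.5403 = 12.29 L/hr
Therefore the emitter flow rate = 12.29 L/hr.


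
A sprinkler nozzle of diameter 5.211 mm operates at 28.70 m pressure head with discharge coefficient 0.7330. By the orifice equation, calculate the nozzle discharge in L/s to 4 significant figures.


Approach: apply the orifice equation, Q = Cd*A*sqrt(2*g*h), A = pi*(d/2)^2.
A = pi*(5.211e-3/2)^2 = 2.13271e-05 m^2
Q = 0.7330 * 2.13271e-05 * sqrt(2*9.81*28.70) * 1000 = 0.3710 L/s
Therefore the nozzle discharge = 0.3710 L/s.


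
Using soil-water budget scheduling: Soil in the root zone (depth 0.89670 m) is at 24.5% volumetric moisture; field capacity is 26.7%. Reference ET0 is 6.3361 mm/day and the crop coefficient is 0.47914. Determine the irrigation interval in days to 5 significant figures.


Approach: apply soil-water budget scheduling, SMD = (FC-theta)/100*depth*1000; ETc = ET0*Kc; interval = SMD/ETc.
Step 1 — soil moisture deficit:
  SMD = (26.7 - 24.5)/100 * 0.89670 * 1000 = 19.72740 mm
Step 2 — daily crop ET (ETc = ET0*Kc):
  ETc = 6.3361 * 0.47914 = 3.035879 mm/day
Step 3 — irrigation interval (SMD/ETc):
  interval = 19.72740 / 3.035879 = 6.4981 days
Therefore the irrigation interval = 6.4981 days.


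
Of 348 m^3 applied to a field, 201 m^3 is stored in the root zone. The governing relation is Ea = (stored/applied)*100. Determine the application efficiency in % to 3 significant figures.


Ea = (201/348)*100 = 57.8 %
Therefore the application efficiency = 57.8 %.


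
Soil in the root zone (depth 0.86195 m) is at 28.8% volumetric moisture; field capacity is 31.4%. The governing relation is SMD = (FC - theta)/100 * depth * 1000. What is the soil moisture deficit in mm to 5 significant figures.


SMD = (31.4 - 28.8)/100 * 0.86195 * 1000 = 22.411 mm
Therefore the soil moisture deficit = 22.411 mm.


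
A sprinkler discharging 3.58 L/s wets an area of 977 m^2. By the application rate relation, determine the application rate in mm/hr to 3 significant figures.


Approach: apply the application rate relation, rate = (Q/A)*3600.
rate = (3.58 / 977) * 3600 = 13.2 mm/hr
Therefore the application rate = 13.2 mm/hr.


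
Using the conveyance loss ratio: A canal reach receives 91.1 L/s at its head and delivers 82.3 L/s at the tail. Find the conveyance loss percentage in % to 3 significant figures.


Approach: apply the conveyance loss ratio, loss% = ((Q_head - Q_tail)/Q_head)*100.
loss = ((91.1 - 82.3)/91.1)*100 = 9.66 %
Therefore the conveyance loss percentage = 9.66 %.


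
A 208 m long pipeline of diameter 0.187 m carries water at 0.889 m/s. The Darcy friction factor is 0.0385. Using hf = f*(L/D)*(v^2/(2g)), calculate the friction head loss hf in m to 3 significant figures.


hf = 0.0385 * (208/0.187) * (0.889^2 / (2*9.81))
hf = 1.72 m
Therefore the friction head loss hf = 1.72 m.


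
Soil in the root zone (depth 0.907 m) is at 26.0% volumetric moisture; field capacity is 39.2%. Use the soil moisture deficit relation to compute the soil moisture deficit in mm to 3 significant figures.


Approach: apply the soil moisture deficit relation, SMD = (FC - theta)/100 * depth * 1000.
SMD = (39.2 - 26.0)/100 * 0.907 * 1000 = 120 mm
Therefore the soil moisture deficit = 120 mm.


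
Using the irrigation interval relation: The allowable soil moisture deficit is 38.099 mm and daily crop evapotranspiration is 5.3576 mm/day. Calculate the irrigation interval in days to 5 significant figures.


Approach: apply the irrigation interval relation, interval = SMD / ETc.
interval = 38.099 / 5.3576 = 7.1112 days
Therefore the irrigation interval = 7.1112 days.


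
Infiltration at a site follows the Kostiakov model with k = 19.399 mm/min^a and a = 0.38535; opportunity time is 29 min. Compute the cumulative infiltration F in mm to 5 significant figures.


Approach: apply the Kostiakov infiltration equation, F = k*t^a.
F = 19.399 * 29^0.38535 = 71.009 mm
Therefore the cumulative infiltration F = 71.009 mm.


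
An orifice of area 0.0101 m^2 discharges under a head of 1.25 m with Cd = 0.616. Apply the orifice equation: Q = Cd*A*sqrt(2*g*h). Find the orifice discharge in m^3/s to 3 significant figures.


Q = 0.616 * 0.0101 * sqrt(2*9.81*1.25) = 0.0308 m^3/s
Therefore the orifice discharge = 0.0308 m^3/s.


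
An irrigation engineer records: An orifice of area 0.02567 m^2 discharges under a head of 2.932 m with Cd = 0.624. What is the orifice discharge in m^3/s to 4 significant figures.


Approach: apply the orifice equation, Q = Cd*A*sqrt(2*g*h).
Q = 0.624 * 0.02567 * sqrt(2*9.81*2.932) = 0.1215 m^3/s
Therefore the orifice discharge = 0.1215 m^3/s.


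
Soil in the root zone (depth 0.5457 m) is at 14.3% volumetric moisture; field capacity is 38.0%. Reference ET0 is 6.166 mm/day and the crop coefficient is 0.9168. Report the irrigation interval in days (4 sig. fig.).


Approach: apply soil-water budget scheduling, SMD = (FC-theta)/100*depth*1000; ETc = ET0*Kc; interval = SMD/ETc.
Step 1 — soil moisture deficit:
  SMD = (38.0 - 14.3)/100 * 0.5457 * 1000 = 129.331 mm
Step 2 — daily crop ET (ETc = ET0*Kc):
  ETc = 6.166 * 0.9168 = 5.65299 mm/day
Step 3 — irrigation interval (SMD/ETc):
  interval = 129.331 / 5.65299 = 22.88 days
Therefore the irrigation interval = 22.88 days.


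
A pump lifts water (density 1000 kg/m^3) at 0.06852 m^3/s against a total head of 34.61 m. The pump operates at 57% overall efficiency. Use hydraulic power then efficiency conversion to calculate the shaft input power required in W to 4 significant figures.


Approach: apply hydraulic power then efficiency conversion, P = rho*g*Q*H; P_in = P/eta.
Step 1 — hydraulic power (P = rho*g*Q*H):
  P = 1000 * 9.81 * 0.06852 * 34.61 = 23264.2 W
Step 2 — input power: P_in = P/eta = 23264.2 / 0.57 = 40810 W
Therefore the shaft input power required = 40810 W.


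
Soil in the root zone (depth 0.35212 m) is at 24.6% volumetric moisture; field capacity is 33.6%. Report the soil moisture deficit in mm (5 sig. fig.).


Approach: apply the soil moisture deficit relation, SMD = (FC - theta)/100 * depth * 1000.
SMD = (33.6 - 24.6)/100 * 0.35212 * 1000 = 31.691 mm
Therefore the soil moisture deficit = 31.691 mm.


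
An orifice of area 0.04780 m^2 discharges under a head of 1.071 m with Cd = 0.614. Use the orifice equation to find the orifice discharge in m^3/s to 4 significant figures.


Approach: apply the orifice equation, Q = Cd*A*sqrt(2*g*h).
Q = 0.614 * 0.04780 * sqrt(2*9.81*1.071) = 0.1345 m^3/s
Therefore the orifice discharge = 0.1345 m^3/s.


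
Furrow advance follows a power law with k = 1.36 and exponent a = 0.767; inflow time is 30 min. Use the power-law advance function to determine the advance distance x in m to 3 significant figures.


Approach: apply the power-law advance function, x = k*t^a.
x = 1.36 * 30^0.767 = 18.5 m
Therefore the advance distance x = 18.5 m.


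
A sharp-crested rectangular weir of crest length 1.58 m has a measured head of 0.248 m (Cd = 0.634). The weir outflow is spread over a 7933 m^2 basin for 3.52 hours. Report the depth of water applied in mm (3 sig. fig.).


Approach: apply the rectangular weir equation with a volume-to-depth conversion, Q = (2/3)*Cd*L*sqrt(2g)*H^1.5; d = Q*t/A * 1000.
Step 1 — weir discharge:
  Q = (2/3)*0.634*1.58*sqrt(2*9.81)*0.248^1.5 = 0.36533 m^3/s
Step 2 — volume: V = 0.36533 * 3.52*3600 = 4629.4 m^3
Step 3 — depth: d = V/A * 1000 = 4629.4/7933 * 1000 = 584 mm
Therefore the depth of water applied = 584 mm.


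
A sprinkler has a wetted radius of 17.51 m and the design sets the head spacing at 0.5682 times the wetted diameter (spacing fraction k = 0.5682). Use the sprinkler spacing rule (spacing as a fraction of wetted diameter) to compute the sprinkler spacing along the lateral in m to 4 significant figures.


Approach: apply the sprinkler spacing rule (spacing as a fraction of wetted diameter), S = k*(2*R).
S = 0.5682 * (2 * 17.51) = 19.90 m
Therefore the sprinkler spacing along the lateral = 19.90 m.


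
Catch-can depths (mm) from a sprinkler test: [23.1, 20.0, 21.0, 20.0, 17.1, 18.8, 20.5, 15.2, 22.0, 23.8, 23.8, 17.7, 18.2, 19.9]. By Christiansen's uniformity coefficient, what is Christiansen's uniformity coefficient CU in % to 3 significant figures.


Approach: apply Christiansen's uniformity coefficient, CU = (1 - mean_abs_deviation/mean)*100.
mean = 20.079 mm
mean |d_i - mean| = 1.9612 mm
CU = (1 - 1.9612/20.079)*100 = 90.2 %
Therefore Christiansen's uniformity coefficient CU = 90.2 %.


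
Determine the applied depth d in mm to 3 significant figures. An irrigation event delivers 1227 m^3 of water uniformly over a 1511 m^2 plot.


Approach: apply depth from volume over area, d = (V/A)*1000.
d = (1227 / 1511) * 1000 = 812 mm
Therefore the applied depth d = 812 mm.


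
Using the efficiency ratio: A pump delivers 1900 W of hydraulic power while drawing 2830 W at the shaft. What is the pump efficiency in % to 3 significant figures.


Approach: apply the efficiency ratio, eta = (P_out/P_in)*100.
eta = (1900 / 2830) * 100 = 67.1 %
Therefore the pump efficiency = 67.1 %.


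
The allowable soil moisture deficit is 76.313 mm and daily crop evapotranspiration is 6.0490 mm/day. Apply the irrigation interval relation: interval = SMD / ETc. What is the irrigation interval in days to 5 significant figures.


interval = 76.313 / 6.0490 = 12.616 days
Therefore the irrigation interval = 12.616 days.


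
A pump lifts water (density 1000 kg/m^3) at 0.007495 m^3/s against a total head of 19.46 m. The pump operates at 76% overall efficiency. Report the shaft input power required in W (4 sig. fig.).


Approach: apply hydraulic power then efficiency conversion, P = rho*g*Q*H; P_in = P/eta.
Step 1 — hydraulic power (P = rho*g*Q*H):
  P = 1000 * 9.81 * 0.007495 * 19.46 = 1430.81 W
Step 2 — input power: P_in = P/eta = 1430.81 / 0.76 = 1883 W
Therefore the shaft input power required = 1883 W.


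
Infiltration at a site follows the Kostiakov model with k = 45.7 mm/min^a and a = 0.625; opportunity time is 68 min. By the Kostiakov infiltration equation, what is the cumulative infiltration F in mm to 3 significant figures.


Approach: apply the Kostiakov infiltration equation, F = k*t^a.
F = 45.7 * 68^0.625 = 639 mm
Therefore the cumulative infiltration F = 639 mm.


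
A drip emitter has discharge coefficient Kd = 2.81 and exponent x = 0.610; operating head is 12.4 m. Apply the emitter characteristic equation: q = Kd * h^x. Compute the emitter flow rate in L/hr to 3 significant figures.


q = 2.81 * 12.4^0.610 = 13.1 L/hr
Therefore the emitter flow rate = 13.1 L/hr.


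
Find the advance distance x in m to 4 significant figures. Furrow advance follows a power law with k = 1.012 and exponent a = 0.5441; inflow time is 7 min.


Approach: apply the power-law advance function, x = k*t^a.
x = 1.012 * 7^0.5441 = 2.917 m
Therefore the advance distance x = 2.917 m.


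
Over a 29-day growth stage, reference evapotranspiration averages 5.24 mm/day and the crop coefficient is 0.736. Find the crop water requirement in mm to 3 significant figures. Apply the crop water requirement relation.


Approach: apply the crop water requirement relation, CWR = ET0 * Kc * days.
CWR = 5.24 * 0.736 * 29 = 112 mm
Therefore the crop water requirement = 112 mm.


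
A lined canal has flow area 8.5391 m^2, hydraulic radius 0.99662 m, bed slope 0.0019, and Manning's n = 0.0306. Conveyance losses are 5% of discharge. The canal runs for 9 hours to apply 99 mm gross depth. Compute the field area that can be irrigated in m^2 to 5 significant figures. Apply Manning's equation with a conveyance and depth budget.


Approach: apply Manning's equation with a conveyance and depth budget, Q = (1/n)*A*R^(2/3)*S^(1/2); Q_field = Q*(1-loss); Area = Q_field*t/(d/1000).
Step 1 — canal discharge (Manning's equation):
  Q = (1/0.0306) * 8.5391 * 0.99662^(2/3) * 0.0019^(1/2) = 12.13633 m^3/s
Step 2 — delivered flow: Q_field = 12.13633*(1 - 5/100) = 11.52951 m^3/s
Step 3 — volume delivered: V = 11.52951 * 9*3600 = 373556.1 m^3
Step 4 — area served: A = V / (depth/1000) = 373556.1 / 0.099 = 3773300 m^2
Therefore the field area that can be irrigated = 3773300 m^2.
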